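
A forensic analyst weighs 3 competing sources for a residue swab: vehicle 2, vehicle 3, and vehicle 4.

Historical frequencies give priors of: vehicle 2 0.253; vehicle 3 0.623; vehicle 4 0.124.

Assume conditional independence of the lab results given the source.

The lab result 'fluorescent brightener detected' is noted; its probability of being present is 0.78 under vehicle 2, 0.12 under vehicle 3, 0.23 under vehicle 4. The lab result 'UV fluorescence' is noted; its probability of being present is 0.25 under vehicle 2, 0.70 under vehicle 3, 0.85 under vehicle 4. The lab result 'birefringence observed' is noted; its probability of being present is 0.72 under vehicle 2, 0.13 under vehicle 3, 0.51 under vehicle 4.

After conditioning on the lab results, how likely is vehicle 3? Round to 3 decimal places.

For each hypothesis, the unnormalized posterior weight is prior × product of the lab result likelihoods:
  vehicle 2: 0.253 × 0.78 × 0.25 × 0.72 = 0.035521
  vehicle 3: 0.623 × 0.12 × 0.70 × 0.13 = 0.0068032
  vehicle 4: 0.124 × 0.23 × 0.85 × 0.51 = 0.012363
Marginal likelihood of the evidence = 0.054688.
P(vehicle 3 | evidence) = 0.0068032 / 0.054688 ≈ 0.124.

0.124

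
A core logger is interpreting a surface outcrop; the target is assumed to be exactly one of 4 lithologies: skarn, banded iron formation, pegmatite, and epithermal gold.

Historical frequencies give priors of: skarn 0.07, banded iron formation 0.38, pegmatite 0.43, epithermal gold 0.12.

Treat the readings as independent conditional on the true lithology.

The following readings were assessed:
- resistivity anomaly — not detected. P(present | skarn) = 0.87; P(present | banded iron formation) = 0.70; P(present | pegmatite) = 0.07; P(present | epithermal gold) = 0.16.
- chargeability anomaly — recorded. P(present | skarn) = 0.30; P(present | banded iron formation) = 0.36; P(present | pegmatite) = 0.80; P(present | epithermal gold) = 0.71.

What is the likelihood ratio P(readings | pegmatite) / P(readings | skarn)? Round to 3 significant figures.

Take the product of per-reading likelihoods under each hypothesis (using 1 − P(present | H) for each absent reading), then divide.
  pegmatite: (1 − 0.07) × 0.80 = 0.744
  skarn: (1 − 0.87) × 0.30 = 0.039
Bayes factor = 0.744 / 0.039 ≈ 19.1

19.1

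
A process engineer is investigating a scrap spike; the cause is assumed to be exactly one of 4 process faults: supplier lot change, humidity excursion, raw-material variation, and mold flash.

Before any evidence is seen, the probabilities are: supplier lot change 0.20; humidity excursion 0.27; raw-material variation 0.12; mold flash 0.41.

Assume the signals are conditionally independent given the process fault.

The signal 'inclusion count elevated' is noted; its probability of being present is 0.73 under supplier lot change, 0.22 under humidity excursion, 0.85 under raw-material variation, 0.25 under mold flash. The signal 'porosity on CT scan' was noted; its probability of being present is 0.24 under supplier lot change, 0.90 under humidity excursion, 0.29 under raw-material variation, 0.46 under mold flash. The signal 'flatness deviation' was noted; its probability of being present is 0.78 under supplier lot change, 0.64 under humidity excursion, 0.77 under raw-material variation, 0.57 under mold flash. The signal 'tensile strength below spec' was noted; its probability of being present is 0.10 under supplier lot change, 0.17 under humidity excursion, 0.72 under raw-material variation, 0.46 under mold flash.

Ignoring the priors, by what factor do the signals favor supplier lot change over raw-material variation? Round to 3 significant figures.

0.1000

Take the product of per-signal likelihoods under each hypothesis, then divide.
  supplier lot change: 0.73 × 0.24 × 0.78 × 0.10 = 0.013666
  raw-material variation: 0.85 × 0.29 × 0.77 × 0.72 = 0.13666
Bayes factor = 0.013666 / 0.13666 ≈ 0.1000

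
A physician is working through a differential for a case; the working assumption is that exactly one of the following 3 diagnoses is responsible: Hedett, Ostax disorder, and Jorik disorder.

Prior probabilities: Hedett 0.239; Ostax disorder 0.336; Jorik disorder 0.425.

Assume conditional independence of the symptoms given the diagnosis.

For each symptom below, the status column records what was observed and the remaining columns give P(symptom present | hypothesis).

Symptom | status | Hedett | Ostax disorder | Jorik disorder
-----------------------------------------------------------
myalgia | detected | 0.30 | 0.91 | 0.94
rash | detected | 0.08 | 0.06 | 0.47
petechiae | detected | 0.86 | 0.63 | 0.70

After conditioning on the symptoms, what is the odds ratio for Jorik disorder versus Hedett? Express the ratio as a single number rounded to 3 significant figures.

Unnormalized posterior weight (prior times the symptom likelihoods) for each of the two hypotheses:
  Jorik disorder: 0.425 × 0.94 × 0.47 × 0.70 = 0.13144
  Hedett: 0.239 × 0.30 × 0.08 × 0.86 = 0.004933
Posterior odds = 0.13144 / 0.004933 ≈ 26.6.

26.6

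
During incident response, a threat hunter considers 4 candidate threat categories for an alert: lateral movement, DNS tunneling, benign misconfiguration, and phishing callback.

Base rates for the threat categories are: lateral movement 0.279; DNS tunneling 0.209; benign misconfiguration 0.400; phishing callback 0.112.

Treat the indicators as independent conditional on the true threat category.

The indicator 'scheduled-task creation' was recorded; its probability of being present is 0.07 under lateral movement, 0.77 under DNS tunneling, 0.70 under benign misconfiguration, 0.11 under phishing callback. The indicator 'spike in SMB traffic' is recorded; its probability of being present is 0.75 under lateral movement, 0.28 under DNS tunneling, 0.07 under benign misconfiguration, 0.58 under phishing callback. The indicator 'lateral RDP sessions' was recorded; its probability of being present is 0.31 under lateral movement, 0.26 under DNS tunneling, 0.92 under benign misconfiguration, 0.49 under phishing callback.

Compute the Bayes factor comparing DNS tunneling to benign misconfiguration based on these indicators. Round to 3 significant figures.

1.24

Joint likelihood of the indicator pattern under each hypothesis:
  DNS tunneling: 0.77 × 0.28 × 0.26 = 0.056056
  benign misconfiguration: 0.70 × 0.07 × 0.92 = 0.04508
Bayes factor = 0.056056 / 0.04508 ≈ 1.24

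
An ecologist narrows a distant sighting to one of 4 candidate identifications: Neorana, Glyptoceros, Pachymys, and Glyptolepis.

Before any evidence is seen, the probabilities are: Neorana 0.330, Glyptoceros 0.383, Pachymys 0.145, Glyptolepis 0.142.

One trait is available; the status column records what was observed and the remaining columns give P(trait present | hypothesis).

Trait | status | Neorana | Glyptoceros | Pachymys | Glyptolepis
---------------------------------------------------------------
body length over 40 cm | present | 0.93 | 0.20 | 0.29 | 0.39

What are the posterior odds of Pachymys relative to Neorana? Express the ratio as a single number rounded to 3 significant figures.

0.137

The normalizing constant cancels in an odds ratio, so compute prior × likelihood for the two hypotheses only:
  Pachymys: 0.145 × 0.29 = 0.04205
  Neorana: 0.330 × 0.93 = 0.3069
Odds(Pachymys : Neorana) = 0.04205 / 0.3069 ≈ 0.137.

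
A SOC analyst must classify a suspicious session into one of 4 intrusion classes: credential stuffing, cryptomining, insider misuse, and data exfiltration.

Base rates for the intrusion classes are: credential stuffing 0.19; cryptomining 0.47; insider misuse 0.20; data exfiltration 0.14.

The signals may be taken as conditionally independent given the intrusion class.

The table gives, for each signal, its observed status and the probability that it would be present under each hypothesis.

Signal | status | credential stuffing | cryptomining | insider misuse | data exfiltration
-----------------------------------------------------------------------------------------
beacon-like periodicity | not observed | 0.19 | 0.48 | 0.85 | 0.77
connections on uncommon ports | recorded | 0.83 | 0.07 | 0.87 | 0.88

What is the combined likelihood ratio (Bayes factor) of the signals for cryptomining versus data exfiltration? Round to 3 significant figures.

0.180

The Bayes factor is the ratio of the joint likelihoods of the signal pattern under the two hypotheses (using 1 − P(present | H) for each absent signal).
  cryptomining: (1 − 0.48) × 0.07 = 0.0364
  data exfiltration: (1 − 0.77) × 0.88 = 0.2024
Bayes factor = 0.0364 / 0.2024 ≈ 0.180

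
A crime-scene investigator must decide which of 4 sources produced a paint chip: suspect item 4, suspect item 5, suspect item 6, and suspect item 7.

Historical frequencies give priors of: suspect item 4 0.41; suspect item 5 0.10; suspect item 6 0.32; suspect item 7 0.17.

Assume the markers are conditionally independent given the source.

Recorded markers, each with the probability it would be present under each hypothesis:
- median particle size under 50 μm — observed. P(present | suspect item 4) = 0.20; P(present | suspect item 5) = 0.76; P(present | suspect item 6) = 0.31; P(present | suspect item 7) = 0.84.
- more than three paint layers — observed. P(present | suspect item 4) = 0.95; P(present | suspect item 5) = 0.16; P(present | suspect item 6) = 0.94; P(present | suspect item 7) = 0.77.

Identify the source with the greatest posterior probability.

For each hypothesis, the unnormalized posterior weight is prior × product of the marker likelihoods:
  suspect item 4: 0.41 × 0.20 × 0.95 = 0.0779
  suspect item 5: 0.10 × 0.76 × 0.16 = 0.01216
  suspect item 6: 0.32 × 0.31 × 0.94 = 0.093248
  suspect item 7: 0.17 × 0.84 × 0.77 = 0.10996
Marginal likelihood of the evidence = 0.29326.
P(suspect item 4 | evidence) ≈ 0.0779 / 0.29326 ≈ 0.266
P(suspect item 5 | evidence) ≈ 0.01216 / 0.29326 ≈ 0.041
P(suspect item 6 | evidence) ≈ 0.093248 / 0.29326 ≈ 0.318
P(suspect item 7 | evidence) ≈ 0.10996 / 0.29326 ≈ 0.375
The largest is 0.375, so suspect item 7 is most probable.

suspect item 7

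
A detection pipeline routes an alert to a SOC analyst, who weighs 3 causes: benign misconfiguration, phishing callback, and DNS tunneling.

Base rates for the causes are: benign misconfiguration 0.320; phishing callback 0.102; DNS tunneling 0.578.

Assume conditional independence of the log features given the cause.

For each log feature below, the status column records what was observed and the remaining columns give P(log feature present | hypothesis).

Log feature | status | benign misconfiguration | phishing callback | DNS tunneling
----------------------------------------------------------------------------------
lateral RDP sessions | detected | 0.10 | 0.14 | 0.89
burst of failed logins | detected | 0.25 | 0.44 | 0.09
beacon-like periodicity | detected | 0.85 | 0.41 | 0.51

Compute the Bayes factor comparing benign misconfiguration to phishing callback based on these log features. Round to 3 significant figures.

Take the product of per-log feature likelihoods under each hypothesis, then divide.
  benign misconfiguration: 0.10 × 0.25 × 0.85 = 0.02125
  phishing callback: 0.14 × 0.44 × 0.41 = 0.025256
Bayes factor = 0.02125 / 0.025256 ≈ 0.841

0.841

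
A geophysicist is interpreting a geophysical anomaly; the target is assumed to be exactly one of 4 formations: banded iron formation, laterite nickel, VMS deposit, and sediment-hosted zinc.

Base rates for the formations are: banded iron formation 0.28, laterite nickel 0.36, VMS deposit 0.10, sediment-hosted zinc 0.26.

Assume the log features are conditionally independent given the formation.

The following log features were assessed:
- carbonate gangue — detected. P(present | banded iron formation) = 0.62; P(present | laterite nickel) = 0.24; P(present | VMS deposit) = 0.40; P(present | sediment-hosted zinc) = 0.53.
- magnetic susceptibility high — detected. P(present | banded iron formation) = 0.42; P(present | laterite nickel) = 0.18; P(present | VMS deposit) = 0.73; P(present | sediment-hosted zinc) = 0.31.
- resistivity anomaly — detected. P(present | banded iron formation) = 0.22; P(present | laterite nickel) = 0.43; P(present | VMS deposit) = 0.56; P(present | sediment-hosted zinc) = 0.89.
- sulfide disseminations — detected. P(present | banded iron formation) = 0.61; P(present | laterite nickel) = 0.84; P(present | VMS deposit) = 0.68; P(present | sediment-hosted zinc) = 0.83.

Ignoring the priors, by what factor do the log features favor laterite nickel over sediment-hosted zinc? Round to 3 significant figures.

0.129

Joint likelihood of the log feature pattern under each hypothesis:
  laterite nickel: 0.24 × 0.18 × 0.43 × 0.84 = 0.015604
  sediment-hosted zinc: 0.53 × 0.31 × 0.89 × 0.83 = 0.12137
Bayes factor = 0.015604 / 0.12137 ≈ 0.129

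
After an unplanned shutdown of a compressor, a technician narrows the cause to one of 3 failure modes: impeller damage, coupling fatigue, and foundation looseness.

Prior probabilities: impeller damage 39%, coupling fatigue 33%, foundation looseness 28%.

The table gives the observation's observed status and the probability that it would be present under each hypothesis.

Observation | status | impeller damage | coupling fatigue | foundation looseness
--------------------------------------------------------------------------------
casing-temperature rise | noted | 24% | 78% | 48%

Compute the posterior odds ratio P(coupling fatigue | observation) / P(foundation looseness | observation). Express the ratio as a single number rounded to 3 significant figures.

1.92

The normalizing constant cancels in an odds ratio, so compute prior × likelihood for the two hypotheses only:
  coupling fatigue: 0.33 × 0.78 = 0.2574
  foundation looseness: 0.28 × 0.48 = 0.1344
Odds(coupling fatigue : foundation looseness) = 0.2574 / 0.1344 ≈ 1.92.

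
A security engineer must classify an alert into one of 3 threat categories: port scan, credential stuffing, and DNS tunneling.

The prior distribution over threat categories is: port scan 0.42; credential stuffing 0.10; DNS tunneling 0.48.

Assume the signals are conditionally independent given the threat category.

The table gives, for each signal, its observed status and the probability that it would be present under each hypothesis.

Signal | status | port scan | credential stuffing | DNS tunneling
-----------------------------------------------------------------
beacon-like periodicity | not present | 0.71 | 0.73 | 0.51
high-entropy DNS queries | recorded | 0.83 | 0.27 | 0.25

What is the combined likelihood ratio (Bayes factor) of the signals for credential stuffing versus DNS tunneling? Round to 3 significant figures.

0.595

Joint likelihood of the signal pattern under each hypothesis (using 1 − P(present | H) for each absent signal):
  credential stuffing: (1 − 0.73) × 0.27 = 0.0729
  DNS tunneling: (1 − 0.51) × 0.25 = 0.1225
Bayes factor = 0.0729 / 0.1225 ≈ 0.595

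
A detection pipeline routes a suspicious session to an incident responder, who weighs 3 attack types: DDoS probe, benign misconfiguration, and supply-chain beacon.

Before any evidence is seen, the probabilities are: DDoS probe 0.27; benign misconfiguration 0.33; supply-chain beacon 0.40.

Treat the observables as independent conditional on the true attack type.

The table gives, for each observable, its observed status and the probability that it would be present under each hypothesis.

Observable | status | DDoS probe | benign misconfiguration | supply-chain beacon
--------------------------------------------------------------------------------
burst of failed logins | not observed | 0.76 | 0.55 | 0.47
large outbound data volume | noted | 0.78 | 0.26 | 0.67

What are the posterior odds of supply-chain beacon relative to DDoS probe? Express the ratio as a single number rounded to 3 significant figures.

2.81

Posterior odds equal prior odds times the likelihood ratio; only the two competing hypotheses matter (using 1 − P(present | H) for each absent observable).
  supply-chain beacon: 0.40 × (1 − 0.47) × 0.67 = 0.14204
  DDoS probe: 0.27 × (1 − 0.76) × 0.78 = 0.050544
Posterior odds = 0.14204 / 0.050544 ≈ 2.81.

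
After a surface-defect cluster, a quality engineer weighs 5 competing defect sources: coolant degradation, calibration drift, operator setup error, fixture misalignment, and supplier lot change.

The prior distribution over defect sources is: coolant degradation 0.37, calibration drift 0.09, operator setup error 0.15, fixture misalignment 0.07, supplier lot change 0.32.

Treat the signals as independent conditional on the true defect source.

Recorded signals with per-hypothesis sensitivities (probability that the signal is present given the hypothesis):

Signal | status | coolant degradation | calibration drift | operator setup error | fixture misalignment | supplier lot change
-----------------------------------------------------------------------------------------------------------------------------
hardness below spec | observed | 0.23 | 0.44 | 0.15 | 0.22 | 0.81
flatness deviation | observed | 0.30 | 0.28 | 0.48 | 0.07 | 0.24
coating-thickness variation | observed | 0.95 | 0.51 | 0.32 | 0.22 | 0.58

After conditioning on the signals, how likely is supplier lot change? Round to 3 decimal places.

0.518

Multiply each prior by the joint likelihood of the signal pattern:
  coolant degradation: 0.37 × 0.23 × 0.30 × 0.95 = 0.024254
  calibration drift: 0.09 × 0.44 × 0.28 × 0.51 = 0.0056549
  operator setup error: 0.15 × 0.15 × 0.48 × 0.32 = 0.003456
  fixture misalignment: 0.07 × 0.22 × 0.07 × 0.22 = 0.00023716
  supplier lot change: 0.32 × 0.81 × 0.24 × 0.58 = 0.036081
Marginal likelihood of the evidence = 0.069682.
P(supplier lot change | evidence) = 0.036081 / 0.069682 ≈ 0.518.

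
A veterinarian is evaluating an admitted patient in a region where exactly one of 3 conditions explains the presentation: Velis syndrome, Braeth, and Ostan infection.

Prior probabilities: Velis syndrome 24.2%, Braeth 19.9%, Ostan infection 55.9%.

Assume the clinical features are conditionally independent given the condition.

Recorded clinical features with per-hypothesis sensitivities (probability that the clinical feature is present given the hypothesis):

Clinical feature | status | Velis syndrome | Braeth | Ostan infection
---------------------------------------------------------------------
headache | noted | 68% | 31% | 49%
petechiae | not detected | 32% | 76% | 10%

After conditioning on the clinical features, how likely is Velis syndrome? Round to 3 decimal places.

0.300

For each hypothesis, the unnormalized posterior weight is prior × product of the clinical feature likelihoods (using 1 − P(present | H) for each absent clinical feature):
  Velis syndrome: 0.242 × 0.68 × (1 − 0.32) = 0.1119
  Braeth: 0.199 × 0.31 × (1 − 0.76) = 0.014806
  Ostan infection: 0.559 × 0.49 × (1 − 0.10) = 0.24652
Normalizing constant Z = 0.1119 + 0.014806 + 0.24652 = 0.37323.
P(Velis syndrome | evidence) = 0.1119 / 0.37323 ≈ 0.300.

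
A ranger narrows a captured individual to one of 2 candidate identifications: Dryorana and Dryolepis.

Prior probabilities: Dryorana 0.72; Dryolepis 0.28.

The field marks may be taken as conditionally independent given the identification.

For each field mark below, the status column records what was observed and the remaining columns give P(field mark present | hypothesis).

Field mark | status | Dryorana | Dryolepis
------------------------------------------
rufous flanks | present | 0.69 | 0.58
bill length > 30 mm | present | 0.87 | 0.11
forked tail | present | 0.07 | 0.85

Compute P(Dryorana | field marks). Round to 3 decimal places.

For each hypothesis, the unnormalized posterior weight is prior × product of the field mark likelihoods:
  Dryorana: 0.72 × 0.69 × 0.87 × 0.07 = 0.030255
  Dryolepis: 0.28 × 0.58 × 0.11 × 0.85 = 0.015184
Normalizing constant Z = 0.030255 + 0.015184 = 0.04544.
P(Dryorana | evidence) = 0.030255 / 0.04544 ≈ 0.666.

0.666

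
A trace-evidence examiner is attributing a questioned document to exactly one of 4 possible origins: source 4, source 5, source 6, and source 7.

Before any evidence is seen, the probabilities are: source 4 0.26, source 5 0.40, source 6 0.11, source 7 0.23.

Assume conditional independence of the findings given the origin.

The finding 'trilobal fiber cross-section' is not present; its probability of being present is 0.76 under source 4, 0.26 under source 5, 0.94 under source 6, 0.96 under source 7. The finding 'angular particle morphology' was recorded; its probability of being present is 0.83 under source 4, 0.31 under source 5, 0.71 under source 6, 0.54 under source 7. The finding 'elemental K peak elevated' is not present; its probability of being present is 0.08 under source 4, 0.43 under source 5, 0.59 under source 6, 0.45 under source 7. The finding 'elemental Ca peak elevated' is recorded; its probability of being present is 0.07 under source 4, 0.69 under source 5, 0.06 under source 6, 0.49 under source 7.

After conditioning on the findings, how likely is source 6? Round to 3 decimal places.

For each hypothesis, the unnormalized posterior weight is prior × product of the finding likelihoods (using 1 − P(present | H) for each absent finding):
  source 4: 0.26 × (1 − 0.76) × 0.83 × (1 − 0.08) × 0.07 = 0.0033354
  source 5: 0.40 × (1 − 0.26) × 0.31 × (1 − 0.43) × 0.69 = 0.036089
  source 6: 0.11 × (1 − 0.94) × 0.71 × (1 − 0.59) × 0.06 = 0.00011528
  source 7: 0.23 × (1 − 0.96) × 0.54 × (1 − 0.45) × 0.49 = 0.0013389
Marginal likelihood of the evidence = 0.040879.
P(source 6 | evidence) = 0.00011528 / 0.040879 ≈ 0.003.

0.003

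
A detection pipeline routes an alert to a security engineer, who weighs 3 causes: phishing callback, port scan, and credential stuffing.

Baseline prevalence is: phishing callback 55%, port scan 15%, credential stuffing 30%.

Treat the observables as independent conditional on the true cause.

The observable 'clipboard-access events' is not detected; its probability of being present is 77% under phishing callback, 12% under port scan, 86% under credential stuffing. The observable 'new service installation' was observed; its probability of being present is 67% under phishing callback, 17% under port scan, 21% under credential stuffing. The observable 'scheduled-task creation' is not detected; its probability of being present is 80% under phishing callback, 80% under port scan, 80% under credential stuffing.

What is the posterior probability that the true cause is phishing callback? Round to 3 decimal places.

0.731

Multiply each prior by the joint likelihood of the observable pattern (using 1 − P(present | H) for each absent observable):
  phishing callback: 0.55 × (1 − 0.77) × 0.67 × (1 − 0.80) = 0.016951
  port scan: 0.15 × (1 − 0.12) × 0.17 × (1 − 0.80) = 0.004488
  credential stuffing: 0.30 × (1 − 0.86) × 0.21 × (1 − 0.80) = 0.001764
Normalizing constant Z = 0.016951 + 0.004488 + 0.001764 = 0.023203.
P(phishing callback | evidence) = 0.016951 / 0.023203 ≈ 0.731.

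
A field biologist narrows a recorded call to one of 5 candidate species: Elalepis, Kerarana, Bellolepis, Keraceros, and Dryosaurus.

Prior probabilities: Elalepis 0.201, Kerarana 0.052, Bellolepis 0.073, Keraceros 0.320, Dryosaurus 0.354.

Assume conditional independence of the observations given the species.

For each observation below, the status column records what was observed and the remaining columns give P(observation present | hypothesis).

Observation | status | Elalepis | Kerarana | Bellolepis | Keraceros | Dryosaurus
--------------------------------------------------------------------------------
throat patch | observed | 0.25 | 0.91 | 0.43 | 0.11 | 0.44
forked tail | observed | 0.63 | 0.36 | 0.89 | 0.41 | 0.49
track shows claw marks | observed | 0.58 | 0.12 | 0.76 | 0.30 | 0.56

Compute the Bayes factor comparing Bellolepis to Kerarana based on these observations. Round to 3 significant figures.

Take the product of per-observation likelihoods under each hypothesis, then divide.
  Bellolepis: 0.43 × 0.89 × 0.76 = 0.29085
  Kerarana: 0.91 × 0.36 × 0.12 = 0.039312
Bayes factor = 0.29085 / 0.039312 ≈ 7.40

7.40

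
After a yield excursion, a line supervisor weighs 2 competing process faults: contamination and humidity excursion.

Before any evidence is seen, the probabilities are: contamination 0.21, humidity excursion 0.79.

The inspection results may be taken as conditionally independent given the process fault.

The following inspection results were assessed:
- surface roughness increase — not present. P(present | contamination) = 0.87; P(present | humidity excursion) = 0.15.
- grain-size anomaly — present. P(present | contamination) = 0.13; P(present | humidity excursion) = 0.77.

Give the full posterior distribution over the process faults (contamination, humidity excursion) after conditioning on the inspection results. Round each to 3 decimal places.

For each hypothesis, the unnormalized posterior weight is prior × product of the inspection result likelihoods (using 1 − P(present | H) for each absent inspection result):
  contamination: 0.21 × (1 − 0.87) × 0.13 = 0.003549
  humidity excursion: 0.79 × (1 − 0.15) × 0.77 = 0.51706
The unnormalized weights sum to 0.5206.
P(contamination | evidence) = 0.003549 / 0.5206 ≈ 0.007
P(humidity excursion | evidence) = 0.51706 / 0.5206 ≈ 0.993

0.007, 0.993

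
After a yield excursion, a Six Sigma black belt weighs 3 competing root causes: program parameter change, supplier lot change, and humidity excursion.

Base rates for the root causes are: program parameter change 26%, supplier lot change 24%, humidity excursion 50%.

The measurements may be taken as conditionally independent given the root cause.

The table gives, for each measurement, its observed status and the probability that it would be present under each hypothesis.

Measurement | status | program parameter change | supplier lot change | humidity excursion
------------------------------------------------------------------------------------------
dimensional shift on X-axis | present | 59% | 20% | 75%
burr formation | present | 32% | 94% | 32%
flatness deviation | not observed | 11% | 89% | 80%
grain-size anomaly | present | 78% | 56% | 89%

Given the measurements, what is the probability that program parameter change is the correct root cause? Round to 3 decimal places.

0.585

By Bayes' rule with conditional independence, the unnormalized weight for each hypothesis is prior × ∏ likelihoods (using 1 − P(present | H) for each absent measurement):
  program parameter change: 0.26 × 0.59 × 0.32 × (1 − 0.11) × 0.78 = 0.034077
  supplier lot change: 0.24 × 0.20 × 0.94 × (1 − 0.89) × 0.56 = 0.0027794
  humidity excursion: 0.50 × 0.75 × 0.32 × (1 − 0.80) × 0.89 = 0.02136
Normalizing constant Z = 0.034077 + 0.0027794 + 0.02136 = 0.058216.
P(program parameter change | evidence) = 0.034077 / 0.058216 ≈ 0.585.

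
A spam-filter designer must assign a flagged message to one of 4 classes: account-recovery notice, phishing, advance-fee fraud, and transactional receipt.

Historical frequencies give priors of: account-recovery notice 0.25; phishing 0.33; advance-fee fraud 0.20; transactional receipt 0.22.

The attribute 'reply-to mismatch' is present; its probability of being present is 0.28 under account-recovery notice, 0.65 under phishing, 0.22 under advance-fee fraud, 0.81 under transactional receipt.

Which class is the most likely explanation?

phishing

Multiply each prior by the likelihood of the attribute:
  account-recovery notice: 0.25 × 0.28 = 0.07
  phishing: 0.33 × 0.65 = 0.2145
  advance-fee fraud: 0.20 × 0.22 = 0.044
  transactional receipt: 0.22 × 0.81 = 0.1782
Normalizing constant Z = 0.07 + 0.2145 + 0.044 + 0.1782 = 0.5067.
P(account-recovery notice | evidence) ≈ 0.07 / 0.5067 ≈ 0.138
P(phishing | evidence) ≈ 0.2145 / 0.5067 ≈ 0.423
P(advance-fee fraud | evidence) ≈ 0.044 / 0.5067 ≈ 0.087
P(transactional receipt | evidence) ≈ 0.1782 / 0.5067 ≈ 0.352
The largest is 0.423, so phishing is most probable.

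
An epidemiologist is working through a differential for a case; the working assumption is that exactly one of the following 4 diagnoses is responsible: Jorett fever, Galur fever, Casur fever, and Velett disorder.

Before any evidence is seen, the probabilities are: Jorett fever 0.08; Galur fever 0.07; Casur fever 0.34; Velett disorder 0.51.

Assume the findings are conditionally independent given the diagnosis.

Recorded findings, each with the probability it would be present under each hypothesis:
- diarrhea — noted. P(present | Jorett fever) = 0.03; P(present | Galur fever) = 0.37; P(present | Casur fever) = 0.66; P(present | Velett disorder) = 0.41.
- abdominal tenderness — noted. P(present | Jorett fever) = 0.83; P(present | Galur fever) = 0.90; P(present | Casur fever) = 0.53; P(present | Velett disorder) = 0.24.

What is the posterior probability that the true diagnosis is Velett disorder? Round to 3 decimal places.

For each hypothesis, the unnormalized posterior weight is prior × product of the finding likelihoods:
  Jorett fever: 0.08 × 0.03 × 0.83 = 0.001992
  Galur fever: 0.07 × 0.37 × 0.90 = 0.02331
  Casur fever: 0.34 × 0.66 × 0.53 = 0.11893
  Velett disorder: 0.51 × 0.41 × 0.24 = 0.050184
Marginal likelihood of the evidence = 0.19442.
P(Velett disorder | evidence) = 0.050184 / 0.19442 ≈ 0.258.

0.258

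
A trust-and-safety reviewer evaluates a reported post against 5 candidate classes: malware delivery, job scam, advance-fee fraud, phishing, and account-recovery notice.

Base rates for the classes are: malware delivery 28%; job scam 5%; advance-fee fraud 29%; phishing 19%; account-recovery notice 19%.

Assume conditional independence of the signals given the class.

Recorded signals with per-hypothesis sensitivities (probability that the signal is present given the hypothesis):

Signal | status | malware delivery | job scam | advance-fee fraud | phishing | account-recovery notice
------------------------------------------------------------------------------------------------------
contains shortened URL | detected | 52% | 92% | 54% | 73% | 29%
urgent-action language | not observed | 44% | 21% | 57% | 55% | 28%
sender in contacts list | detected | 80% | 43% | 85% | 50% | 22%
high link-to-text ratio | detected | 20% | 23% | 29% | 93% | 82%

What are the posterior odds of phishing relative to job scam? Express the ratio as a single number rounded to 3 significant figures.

The normalizing constant cancels in an odds ratio, so compute prior × likelihood for the two hypotheses only (using 1 − P(present | H) for each absent signal):
  phishing: 0.19 × 0.73 × (1 − 0.55) × 0.50 × 0.93 = 0.029023
  job scam: 0.05 × 0.92 × (1 − 0.21) × 0.43 × 0.23 = 0.003594
Posterior odds = 0.029023 / 0.003594 ≈ 8.08.

8.08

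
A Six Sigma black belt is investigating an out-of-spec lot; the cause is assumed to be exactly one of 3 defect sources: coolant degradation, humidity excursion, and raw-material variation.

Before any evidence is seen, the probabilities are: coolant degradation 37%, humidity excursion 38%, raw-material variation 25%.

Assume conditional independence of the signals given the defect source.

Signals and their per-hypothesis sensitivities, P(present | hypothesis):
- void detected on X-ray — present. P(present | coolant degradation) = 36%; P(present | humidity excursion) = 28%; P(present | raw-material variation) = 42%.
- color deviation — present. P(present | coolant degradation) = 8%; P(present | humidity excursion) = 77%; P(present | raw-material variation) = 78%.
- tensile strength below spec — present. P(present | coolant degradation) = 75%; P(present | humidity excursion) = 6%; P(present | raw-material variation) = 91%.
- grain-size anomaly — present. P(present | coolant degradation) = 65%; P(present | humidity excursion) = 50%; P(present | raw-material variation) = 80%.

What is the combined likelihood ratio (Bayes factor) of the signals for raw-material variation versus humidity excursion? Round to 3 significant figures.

36.9

Joint likelihood of the signal pattern under each hypothesis:
  raw-material variation: 0.42 × 0.78 × 0.91 × 0.80 = 0.23849
  humidity excursion: 0.28 × 0.77 × 0.06 × 0.50 = 0.006468
Bayes factor = 0.23849 / 0.006468 ≈ 36.9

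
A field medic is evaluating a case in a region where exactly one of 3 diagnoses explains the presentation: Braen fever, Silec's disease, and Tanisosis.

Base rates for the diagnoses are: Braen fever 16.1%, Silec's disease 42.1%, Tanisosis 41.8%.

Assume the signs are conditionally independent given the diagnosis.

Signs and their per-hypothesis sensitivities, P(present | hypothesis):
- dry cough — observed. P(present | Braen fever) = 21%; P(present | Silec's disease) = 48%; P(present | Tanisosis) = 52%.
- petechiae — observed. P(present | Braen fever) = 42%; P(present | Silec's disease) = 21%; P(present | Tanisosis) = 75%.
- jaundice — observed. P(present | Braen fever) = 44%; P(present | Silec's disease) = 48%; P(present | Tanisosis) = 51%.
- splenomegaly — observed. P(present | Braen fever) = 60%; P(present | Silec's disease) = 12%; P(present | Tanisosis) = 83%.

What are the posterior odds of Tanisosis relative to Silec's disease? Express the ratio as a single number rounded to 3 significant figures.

28.2

Unnormalized posterior weight (prior times the sign likelihoods) for each of the two hypotheses:
  Tanisosis: 0.418 × 0.52 × 0.75 × 0.51 × 0.83 = 0.069006
  Silec's disease: 0.421 × 0.48 × 0.21 × 0.48 × 0.12 = 0.0024444
Posterior odds = 0.069006 / 0.0024444 ≈ 28.2.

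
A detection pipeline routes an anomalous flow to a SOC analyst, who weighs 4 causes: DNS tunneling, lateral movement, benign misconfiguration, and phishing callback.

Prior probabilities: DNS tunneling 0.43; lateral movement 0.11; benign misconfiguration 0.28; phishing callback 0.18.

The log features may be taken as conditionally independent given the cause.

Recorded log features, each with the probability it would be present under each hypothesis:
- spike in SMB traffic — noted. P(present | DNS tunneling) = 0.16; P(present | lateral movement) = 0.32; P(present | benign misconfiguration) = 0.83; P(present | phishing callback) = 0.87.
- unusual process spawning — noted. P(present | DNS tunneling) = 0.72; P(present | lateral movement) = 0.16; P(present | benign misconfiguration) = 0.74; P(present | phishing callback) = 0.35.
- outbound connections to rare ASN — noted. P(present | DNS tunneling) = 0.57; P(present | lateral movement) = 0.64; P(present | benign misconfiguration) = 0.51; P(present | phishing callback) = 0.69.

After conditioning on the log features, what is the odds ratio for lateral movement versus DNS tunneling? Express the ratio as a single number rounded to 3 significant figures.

The normalizing constant cancels in an odds ratio, so compute prior × likelihood for the two hypotheses only:
  lateral movement: 0.11 × 0.32 × 0.16 × 0.64 = 0.0036045
  DNS tunneling: 0.43 × 0.16 × 0.72 × 0.57 = 0.028236
Posterior odds = 0.0036045 / 0.028236 ≈ 0.128.

0.128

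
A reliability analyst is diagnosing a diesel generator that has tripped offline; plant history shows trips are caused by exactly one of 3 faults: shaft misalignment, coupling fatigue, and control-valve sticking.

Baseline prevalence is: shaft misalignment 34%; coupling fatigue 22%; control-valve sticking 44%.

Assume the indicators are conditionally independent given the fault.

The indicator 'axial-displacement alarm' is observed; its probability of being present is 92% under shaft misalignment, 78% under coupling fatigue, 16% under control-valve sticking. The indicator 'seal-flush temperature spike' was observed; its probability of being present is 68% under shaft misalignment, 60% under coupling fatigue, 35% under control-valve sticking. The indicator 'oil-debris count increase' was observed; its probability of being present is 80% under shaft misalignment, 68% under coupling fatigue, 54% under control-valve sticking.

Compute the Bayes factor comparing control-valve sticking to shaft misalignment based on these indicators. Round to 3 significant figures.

0.0604

Take the product of per-indicator likelihoods under each hypothesis, then divide.
  control-valve sticking: 0.16 × 0.35 × 0.54 = 0.03024
  shaft misalignment: 0.92 × 0.68 × 0.80 = 0.50048
Bayes factor = 0.03024 / 0.50048 ≈ 0.0604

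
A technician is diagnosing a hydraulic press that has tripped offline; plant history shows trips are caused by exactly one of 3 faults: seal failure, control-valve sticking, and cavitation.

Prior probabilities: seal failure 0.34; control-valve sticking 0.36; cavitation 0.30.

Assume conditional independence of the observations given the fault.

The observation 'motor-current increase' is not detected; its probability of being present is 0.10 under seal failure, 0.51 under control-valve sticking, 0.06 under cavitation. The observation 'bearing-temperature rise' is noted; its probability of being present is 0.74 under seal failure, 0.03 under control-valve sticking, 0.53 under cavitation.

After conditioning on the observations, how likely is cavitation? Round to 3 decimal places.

0.392

For each hypothesis, the unnormalized posterior weight is prior × product of the observation likelihoods (using 1 − P(present | H) for each absent observation):
  seal failure: 0.34 × (1 − 0.10) × 0.74 = 0.22644
  control-valve sticking: 0.36 × (1 − 0.51) × 0.03 = 0.005292
  cavitation: 0.30 × (1 − 0.06) × 0.53 = 0.14946
Marginal likelihood of the evidence = 0.38119.
P(cavitation | evidence) = 0.14946 / 0.38119 ≈ 0.392.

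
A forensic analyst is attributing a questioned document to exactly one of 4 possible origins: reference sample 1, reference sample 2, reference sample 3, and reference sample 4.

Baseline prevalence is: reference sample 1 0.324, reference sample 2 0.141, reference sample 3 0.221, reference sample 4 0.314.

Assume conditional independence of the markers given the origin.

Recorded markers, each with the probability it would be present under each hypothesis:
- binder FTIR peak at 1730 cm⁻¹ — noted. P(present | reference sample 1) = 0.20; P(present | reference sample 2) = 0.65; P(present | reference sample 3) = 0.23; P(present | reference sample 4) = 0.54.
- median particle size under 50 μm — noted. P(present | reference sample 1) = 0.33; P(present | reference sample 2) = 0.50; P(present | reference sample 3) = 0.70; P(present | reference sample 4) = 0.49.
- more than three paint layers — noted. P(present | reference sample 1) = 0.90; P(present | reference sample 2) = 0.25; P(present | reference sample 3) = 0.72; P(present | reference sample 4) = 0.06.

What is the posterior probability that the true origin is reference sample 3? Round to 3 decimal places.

By Bayes' rule with conditional independence, the unnormalized weight for each hypothesis is prior × ∏ likelihoods:
  reference sample 1: 0.324 × 0.20 × 0.33 × 0.90 = 0.019246
  reference sample 2: 0.141 × 0.65 × 0.50 × 0.25 = 0.011456
  reference sample 3: 0.221 × 0.23 × 0.70 × 0.72 = 0.025618
  reference sample 4: 0.314 × 0.54 × 0.49 × 0.06 = 0.0049851
Marginal likelihood of the evidence = 0.061305.
P(reference sample 3 | evidence) = 0.025618 / 0.061305 ≈ 0.418.

0.418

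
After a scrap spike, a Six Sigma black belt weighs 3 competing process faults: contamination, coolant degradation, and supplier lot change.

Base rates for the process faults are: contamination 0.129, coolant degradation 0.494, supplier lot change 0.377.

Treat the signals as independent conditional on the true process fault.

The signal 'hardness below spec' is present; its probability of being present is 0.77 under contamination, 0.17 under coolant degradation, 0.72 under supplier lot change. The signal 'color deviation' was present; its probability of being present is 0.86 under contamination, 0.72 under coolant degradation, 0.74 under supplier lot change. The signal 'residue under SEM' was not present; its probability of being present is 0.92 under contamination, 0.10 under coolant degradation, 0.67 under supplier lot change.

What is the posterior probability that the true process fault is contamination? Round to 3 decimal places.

0.054

By Bayes' rule with conditional independence, the unnormalized weight for each hypothesis is prior × ∏ likelihoods (using 1 − P(present | H) for each absent signal):
  contamination: 0.129 × 0.77 × 0.86 × (1 − 0.92) = 0.0068339
  coolant degradation: 0.494 × 0.17 × 0.72 × (1 − 0.10) = 0.054419
  supplier lot change: 0.377 × 0.72 × 0.74 × (1 − 0.67) = 0.066286
Marginal likelihood of the evidence = 0.12754.
P(contamination | evidence) = 0.0068339 / 0.12754 ≈ 0.054.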